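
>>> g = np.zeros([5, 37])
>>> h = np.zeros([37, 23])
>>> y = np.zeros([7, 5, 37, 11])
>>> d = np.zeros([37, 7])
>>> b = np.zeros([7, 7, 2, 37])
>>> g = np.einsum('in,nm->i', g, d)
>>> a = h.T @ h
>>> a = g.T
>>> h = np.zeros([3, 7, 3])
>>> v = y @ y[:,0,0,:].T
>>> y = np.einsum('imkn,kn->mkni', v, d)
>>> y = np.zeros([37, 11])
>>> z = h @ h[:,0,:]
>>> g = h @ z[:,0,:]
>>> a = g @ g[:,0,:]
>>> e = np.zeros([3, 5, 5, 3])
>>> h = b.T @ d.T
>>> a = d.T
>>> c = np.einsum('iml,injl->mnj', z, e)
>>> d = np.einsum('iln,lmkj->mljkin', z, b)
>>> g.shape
(3, 7, 3)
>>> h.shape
(37, 2, 7, 37)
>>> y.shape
(37, 11)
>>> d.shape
(7, 7, 37, 2, 3, 3)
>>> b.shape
(7, 7, 2, 37)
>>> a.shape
(7, 37)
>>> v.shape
(7, 5, 37, 7)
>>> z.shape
(3, 7, 3)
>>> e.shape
(3, 5, 5, 3)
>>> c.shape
(7, 5, 5)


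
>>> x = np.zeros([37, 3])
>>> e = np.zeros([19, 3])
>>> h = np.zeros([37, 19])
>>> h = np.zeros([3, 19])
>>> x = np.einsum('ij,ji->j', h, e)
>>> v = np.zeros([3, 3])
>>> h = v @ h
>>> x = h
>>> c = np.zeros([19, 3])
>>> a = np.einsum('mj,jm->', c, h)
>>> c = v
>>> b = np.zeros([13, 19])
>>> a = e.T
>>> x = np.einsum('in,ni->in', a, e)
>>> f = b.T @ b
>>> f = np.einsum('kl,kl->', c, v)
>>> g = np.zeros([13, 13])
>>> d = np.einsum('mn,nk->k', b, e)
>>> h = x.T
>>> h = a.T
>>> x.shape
(3, 19)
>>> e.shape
(19, 3)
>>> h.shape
(19, 3)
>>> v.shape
(3, 3)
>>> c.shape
(3, 3)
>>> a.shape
(3, 19)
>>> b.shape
(13, 19)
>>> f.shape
()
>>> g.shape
(13, 13)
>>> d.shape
(3,)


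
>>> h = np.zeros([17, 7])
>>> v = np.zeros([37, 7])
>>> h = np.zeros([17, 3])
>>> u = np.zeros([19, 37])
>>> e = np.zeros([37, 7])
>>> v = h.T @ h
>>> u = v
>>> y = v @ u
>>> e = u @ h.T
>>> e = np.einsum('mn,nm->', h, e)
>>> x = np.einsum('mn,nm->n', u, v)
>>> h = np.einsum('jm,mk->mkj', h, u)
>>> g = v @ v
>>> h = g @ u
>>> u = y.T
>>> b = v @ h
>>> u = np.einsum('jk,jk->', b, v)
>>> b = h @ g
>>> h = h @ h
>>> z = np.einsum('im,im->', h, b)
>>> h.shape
(3, 3)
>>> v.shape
(3, 3)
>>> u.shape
()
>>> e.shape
()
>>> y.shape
(3, 3)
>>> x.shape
(3,)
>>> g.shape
(3, 3)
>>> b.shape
(3, 3)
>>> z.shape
()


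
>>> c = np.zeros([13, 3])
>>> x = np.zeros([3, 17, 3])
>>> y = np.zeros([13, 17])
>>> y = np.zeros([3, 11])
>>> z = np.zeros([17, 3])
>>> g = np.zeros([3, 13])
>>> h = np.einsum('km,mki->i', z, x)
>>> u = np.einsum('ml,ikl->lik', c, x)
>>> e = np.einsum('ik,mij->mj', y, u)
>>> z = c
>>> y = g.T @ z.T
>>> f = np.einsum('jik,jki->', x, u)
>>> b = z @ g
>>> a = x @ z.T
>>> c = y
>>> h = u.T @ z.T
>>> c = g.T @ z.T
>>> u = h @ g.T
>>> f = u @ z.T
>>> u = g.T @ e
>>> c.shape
(13, 13)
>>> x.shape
(3, 17, 3)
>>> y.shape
(13, 13)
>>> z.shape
(13, 3)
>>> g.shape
(3, 13)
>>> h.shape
(17, 3, 13)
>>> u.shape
(13, 17)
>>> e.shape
(3, 17)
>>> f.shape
(17, 3, 13)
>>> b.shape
(13, 13)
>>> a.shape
(3, 17, 13)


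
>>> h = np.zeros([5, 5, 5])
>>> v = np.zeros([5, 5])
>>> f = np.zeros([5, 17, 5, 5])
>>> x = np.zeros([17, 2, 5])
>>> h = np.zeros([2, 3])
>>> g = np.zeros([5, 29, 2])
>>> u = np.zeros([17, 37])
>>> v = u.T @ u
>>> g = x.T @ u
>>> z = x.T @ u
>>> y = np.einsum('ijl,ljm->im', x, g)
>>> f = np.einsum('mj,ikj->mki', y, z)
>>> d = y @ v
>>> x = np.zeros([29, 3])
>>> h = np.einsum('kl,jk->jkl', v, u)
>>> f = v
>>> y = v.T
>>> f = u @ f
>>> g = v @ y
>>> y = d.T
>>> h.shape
(17, 37, 37)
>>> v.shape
(37, 37)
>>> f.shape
(17, 37)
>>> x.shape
(29, 3)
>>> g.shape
(37, 37)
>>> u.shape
(17, 37)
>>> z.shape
(5, 2, 37)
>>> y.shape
(37, 17)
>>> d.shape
(17, 37)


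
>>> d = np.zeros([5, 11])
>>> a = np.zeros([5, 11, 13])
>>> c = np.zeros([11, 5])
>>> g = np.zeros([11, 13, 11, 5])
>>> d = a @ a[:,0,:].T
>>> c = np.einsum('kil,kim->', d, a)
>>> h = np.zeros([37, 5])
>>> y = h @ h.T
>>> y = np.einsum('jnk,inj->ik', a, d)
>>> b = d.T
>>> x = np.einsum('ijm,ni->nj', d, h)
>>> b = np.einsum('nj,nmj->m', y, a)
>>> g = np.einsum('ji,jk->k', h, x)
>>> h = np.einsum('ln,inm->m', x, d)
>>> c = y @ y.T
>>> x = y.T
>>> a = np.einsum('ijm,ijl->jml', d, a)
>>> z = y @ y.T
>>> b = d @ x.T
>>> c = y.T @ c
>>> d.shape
(5, 11, 5)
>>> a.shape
(11, 5, 13)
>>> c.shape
(13, 5)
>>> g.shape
(11,)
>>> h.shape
(5,)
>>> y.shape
(5, 13)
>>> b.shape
(5, 11, 13)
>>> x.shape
(13, 5)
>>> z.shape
(5, 5)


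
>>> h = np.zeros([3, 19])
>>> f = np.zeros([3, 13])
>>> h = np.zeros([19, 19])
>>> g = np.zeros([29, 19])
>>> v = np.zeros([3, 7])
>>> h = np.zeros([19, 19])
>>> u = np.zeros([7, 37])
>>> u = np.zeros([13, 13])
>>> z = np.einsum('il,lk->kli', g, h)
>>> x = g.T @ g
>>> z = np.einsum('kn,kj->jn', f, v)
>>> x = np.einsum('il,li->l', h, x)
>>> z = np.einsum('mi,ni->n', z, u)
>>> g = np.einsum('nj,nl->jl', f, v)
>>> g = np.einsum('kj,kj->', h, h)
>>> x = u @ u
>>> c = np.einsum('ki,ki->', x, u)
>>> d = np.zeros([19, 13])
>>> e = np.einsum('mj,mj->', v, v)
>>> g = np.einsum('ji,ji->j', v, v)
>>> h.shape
(19, 19)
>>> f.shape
(3, 13)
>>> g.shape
(3,)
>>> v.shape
(3, 7)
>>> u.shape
(13, 13)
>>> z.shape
(13,)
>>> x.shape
(13, 13)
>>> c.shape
()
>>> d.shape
(19, 13)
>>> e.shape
()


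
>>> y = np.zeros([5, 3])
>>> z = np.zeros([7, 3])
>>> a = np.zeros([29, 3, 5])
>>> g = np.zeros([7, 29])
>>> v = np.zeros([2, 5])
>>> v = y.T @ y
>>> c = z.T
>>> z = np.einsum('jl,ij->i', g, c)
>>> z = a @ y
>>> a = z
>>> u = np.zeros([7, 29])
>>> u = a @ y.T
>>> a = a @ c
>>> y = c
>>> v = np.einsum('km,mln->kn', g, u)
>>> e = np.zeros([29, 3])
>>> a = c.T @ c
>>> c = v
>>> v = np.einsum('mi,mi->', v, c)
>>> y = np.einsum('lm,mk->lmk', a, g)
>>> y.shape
(7, 7, 29)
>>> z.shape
(29, 3, 3)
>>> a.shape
(7, 7)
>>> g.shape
(7, 29)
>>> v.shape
()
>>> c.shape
(7, 5)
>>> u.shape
(29, 3, 5)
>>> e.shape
(29, 3)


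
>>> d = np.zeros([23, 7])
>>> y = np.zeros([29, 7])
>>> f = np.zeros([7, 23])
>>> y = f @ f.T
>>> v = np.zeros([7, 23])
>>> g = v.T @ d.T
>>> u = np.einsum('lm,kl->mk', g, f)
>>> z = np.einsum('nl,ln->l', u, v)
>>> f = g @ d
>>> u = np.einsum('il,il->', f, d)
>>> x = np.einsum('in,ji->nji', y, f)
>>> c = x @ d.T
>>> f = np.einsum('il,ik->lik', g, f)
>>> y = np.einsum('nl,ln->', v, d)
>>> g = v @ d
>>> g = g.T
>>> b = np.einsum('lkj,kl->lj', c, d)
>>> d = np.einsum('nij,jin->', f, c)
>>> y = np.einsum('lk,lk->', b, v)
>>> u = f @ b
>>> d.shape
()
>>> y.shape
()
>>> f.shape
(23, 23, 7)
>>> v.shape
(7, 23)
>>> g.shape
(7, 7)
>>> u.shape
(23, 23, 23)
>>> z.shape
(7,)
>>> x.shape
(7, 23, 7)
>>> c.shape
(7, 23, 23)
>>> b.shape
(7, 23)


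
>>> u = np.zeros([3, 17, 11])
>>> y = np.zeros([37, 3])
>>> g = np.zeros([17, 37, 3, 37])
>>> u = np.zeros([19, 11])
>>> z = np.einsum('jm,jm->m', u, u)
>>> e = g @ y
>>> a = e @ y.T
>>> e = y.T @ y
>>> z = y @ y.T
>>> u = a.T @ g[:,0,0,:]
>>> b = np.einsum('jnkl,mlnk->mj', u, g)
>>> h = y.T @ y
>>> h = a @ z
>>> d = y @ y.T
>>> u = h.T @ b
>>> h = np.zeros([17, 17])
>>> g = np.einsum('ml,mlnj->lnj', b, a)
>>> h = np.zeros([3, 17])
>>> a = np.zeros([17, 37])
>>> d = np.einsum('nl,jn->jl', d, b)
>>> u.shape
(37, 3, 37, 37)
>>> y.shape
(37, 3)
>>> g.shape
(37, 3, 37)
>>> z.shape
(37, 37)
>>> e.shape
(3, 3)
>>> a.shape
(17, 37)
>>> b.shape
(17, 37)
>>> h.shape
(3, 17)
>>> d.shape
(17, 37)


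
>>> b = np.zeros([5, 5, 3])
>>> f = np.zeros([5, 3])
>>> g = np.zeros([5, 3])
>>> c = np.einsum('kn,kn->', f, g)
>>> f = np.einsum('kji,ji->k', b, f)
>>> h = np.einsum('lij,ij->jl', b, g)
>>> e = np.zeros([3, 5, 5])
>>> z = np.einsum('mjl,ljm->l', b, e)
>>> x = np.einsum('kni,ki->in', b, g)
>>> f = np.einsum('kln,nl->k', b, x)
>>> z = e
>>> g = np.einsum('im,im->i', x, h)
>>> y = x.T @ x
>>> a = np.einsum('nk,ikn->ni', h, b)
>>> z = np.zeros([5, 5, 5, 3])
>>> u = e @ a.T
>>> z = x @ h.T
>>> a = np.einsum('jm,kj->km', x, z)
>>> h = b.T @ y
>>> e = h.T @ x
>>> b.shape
(5, 5, 3)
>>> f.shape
(5,)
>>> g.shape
(3,)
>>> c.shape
()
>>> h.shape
(3, 5, 5)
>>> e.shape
(5, 5, 5)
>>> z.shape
(3, 3)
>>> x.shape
(3, 5)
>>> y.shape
(5, 5)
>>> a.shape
(3, 5)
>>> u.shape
(3, 5, 3)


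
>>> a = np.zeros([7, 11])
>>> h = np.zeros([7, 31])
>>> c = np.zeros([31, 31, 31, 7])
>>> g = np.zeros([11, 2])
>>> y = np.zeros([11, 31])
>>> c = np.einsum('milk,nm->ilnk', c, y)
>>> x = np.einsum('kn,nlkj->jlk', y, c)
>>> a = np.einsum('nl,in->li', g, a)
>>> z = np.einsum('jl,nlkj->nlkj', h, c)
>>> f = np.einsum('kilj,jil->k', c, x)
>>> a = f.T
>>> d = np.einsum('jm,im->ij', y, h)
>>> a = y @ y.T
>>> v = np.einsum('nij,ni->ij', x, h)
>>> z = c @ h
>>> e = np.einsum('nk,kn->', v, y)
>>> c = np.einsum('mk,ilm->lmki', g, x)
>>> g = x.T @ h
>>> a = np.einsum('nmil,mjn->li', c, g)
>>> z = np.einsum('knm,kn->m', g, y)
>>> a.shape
(7, 2)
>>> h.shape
(7, 31)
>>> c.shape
(31, 11, 2, 7)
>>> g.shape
(11, 31, 31)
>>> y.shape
(11, 31)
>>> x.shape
(7, 31, 11)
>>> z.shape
(31,)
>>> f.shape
(31,)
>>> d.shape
(7, 11)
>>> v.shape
(31, 11)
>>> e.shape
()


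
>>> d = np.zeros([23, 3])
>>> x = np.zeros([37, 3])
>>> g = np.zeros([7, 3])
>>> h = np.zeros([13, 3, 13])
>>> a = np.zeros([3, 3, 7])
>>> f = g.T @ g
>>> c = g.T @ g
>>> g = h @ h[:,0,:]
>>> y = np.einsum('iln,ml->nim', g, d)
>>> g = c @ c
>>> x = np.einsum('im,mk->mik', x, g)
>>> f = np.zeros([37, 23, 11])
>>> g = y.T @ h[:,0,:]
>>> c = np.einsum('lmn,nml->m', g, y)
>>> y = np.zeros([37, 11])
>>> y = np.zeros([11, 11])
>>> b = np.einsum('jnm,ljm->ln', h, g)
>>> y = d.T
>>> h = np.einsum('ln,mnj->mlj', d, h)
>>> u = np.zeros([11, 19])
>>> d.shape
(23, 3)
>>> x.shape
(3, 37, 3)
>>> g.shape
(23, 13, 13)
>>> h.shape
(13, 23, 13)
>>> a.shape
(3, 3, 7)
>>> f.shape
(37, 23, 11)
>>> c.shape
(13,)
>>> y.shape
(3, 23)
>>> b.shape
(23, 3)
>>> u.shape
(11, 19)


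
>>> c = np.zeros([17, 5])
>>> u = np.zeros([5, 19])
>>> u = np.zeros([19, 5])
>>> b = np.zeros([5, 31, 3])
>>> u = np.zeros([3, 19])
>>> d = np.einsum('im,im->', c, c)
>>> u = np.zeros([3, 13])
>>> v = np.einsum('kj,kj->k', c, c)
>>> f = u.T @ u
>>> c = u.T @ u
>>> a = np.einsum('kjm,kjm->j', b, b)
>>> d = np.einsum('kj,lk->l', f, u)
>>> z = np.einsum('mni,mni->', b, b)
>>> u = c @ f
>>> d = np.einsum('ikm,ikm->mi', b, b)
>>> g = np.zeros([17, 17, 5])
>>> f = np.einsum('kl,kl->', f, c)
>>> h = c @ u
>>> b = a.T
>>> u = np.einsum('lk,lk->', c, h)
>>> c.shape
(13, 13)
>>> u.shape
()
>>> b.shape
(31,)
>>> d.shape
(3, 5)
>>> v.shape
(17,)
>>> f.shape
()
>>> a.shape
(31,)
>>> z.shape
()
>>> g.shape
(17, 17, 5)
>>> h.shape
(13, 13)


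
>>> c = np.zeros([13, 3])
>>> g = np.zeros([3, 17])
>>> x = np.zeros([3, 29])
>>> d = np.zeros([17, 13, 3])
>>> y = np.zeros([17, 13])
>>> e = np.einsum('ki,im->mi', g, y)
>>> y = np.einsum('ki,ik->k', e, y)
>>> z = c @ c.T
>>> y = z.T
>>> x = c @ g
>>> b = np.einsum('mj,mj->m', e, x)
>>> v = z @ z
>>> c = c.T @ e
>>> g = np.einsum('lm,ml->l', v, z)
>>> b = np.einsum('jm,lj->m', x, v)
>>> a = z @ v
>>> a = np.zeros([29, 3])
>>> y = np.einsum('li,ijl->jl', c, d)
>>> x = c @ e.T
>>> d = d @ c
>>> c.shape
(3, 17)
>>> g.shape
(13,)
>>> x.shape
(3, 13)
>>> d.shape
(17, 13, 17)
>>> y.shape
(13, 3)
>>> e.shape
(13, 17)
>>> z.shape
(13, 13)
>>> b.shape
(17,)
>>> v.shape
(13, 13)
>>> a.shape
(29, 3)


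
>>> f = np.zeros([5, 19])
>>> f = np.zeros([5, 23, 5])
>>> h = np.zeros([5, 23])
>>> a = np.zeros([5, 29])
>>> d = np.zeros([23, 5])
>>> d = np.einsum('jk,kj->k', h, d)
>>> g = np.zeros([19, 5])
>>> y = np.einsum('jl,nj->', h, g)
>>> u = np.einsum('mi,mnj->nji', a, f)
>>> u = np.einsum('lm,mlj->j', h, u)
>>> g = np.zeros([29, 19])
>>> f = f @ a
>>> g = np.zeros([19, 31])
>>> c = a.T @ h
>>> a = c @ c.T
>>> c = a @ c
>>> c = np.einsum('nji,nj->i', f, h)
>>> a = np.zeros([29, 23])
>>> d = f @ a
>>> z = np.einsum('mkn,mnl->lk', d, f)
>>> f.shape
(5, 23, 29)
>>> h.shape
(5, 23)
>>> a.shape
(29, 23)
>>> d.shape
(5, 23, 23)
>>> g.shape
(19, 31)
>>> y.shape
()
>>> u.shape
(29,)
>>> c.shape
(29,)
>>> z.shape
(29, 23)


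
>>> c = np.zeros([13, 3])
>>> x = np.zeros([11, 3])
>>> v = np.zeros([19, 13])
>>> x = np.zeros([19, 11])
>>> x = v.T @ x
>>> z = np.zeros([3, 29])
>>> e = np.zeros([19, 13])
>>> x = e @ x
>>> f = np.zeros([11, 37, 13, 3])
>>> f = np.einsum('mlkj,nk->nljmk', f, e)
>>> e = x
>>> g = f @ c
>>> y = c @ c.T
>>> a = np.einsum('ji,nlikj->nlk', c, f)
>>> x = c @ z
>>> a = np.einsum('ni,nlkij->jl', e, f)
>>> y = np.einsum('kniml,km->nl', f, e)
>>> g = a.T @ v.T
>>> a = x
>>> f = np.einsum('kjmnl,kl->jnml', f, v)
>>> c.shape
(13, 3)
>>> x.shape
(13, 29)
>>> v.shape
(19, 13)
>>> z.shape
(3, 29)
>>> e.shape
(19, 11)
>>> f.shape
(37, 11, 3, 13)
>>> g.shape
(37, 19)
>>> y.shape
(37, 13)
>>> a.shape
(13, 29)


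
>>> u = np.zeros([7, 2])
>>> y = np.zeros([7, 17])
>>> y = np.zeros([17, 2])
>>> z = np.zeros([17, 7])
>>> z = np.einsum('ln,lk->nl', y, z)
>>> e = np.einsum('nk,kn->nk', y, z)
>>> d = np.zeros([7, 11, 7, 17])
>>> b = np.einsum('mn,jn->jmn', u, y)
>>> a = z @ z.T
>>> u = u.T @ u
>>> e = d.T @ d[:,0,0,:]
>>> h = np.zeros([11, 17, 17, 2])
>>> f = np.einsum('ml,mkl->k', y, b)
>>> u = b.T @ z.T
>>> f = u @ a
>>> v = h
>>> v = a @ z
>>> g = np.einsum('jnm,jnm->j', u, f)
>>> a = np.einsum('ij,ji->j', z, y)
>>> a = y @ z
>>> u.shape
(2, 7, 2)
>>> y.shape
(17, 2)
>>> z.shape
(2, 17)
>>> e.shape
(17, 7, 11, 17)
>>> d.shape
(7, 11, 7, 17)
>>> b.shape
(17, 7, 2)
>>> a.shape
(17, 17)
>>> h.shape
(11, 17, 17, 2)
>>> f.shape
(2, 7, 2)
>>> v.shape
(2, 17)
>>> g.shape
(2,)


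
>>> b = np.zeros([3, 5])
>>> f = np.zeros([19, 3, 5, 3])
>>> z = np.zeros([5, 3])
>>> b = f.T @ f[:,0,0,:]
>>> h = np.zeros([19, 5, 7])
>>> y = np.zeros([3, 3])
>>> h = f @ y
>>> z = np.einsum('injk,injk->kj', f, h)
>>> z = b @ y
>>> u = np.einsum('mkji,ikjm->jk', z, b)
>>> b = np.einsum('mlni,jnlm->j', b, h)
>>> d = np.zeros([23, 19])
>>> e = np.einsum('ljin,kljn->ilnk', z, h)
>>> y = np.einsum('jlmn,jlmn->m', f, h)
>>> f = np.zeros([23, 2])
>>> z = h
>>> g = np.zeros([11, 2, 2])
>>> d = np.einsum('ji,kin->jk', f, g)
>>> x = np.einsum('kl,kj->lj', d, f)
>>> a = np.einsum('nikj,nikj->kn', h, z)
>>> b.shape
(19,)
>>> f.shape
(23, 2)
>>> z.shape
(19, 3, 5, 3)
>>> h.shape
(19, 3, 5, 3)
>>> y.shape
(5,)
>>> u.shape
(3, 5)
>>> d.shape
(23, 11)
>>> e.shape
(3, 3, 3, 19)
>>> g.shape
(11, 2, 2)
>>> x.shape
(11, 2)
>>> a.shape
(5, 19)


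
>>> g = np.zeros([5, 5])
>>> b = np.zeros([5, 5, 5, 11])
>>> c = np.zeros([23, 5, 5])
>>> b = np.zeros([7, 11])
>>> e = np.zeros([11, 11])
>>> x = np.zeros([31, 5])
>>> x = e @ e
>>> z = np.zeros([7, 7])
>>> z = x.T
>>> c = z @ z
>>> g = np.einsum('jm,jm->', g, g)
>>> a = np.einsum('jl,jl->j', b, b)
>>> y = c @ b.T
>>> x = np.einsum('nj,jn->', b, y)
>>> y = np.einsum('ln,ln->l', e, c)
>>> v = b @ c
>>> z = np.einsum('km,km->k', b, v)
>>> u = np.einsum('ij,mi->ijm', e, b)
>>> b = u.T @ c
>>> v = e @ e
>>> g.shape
()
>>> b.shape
(7, 11, 11)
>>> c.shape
(11, 11)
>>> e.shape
(11, 11)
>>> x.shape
()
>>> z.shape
(7,)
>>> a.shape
(7,)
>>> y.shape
(11,)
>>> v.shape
(11, 11)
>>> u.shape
(11, 11, 7)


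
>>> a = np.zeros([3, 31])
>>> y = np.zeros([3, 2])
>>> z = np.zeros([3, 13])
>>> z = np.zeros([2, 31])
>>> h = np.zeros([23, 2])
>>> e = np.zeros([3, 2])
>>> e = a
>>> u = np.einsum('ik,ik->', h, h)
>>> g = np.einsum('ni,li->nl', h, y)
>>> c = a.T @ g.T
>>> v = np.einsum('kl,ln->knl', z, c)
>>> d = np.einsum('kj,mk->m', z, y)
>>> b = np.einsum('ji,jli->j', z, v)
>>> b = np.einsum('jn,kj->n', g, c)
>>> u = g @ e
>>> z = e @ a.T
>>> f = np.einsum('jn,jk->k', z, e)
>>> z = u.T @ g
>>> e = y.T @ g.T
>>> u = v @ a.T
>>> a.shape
(3, 31)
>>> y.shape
(3, 2)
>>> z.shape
(31, 3)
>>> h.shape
(23, 2)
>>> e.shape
(2, 23)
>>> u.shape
(2, 23, 3)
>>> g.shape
(23, 3)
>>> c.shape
(31, 23)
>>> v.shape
(2, 23, 31)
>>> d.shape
(3,)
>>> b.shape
(3,)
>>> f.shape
(31,)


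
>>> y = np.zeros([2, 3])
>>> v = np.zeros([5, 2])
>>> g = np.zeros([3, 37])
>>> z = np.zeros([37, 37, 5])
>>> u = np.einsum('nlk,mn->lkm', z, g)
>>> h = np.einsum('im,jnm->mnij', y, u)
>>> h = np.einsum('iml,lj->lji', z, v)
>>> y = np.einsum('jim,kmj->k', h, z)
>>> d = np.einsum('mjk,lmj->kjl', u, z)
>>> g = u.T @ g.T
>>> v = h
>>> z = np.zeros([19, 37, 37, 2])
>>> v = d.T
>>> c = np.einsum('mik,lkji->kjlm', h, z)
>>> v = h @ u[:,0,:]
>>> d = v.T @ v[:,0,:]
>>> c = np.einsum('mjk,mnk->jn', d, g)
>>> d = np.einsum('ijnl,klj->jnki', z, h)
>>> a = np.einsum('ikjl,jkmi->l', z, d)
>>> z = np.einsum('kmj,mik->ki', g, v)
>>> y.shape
(37,)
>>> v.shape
(5, 2, 3)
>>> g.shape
(3, 5, 3)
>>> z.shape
(3, 2)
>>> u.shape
(37, 5, 3)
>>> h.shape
(5, 2, 37)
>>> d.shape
(37, 37, 5, 19)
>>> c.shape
(2, 5)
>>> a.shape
(2,)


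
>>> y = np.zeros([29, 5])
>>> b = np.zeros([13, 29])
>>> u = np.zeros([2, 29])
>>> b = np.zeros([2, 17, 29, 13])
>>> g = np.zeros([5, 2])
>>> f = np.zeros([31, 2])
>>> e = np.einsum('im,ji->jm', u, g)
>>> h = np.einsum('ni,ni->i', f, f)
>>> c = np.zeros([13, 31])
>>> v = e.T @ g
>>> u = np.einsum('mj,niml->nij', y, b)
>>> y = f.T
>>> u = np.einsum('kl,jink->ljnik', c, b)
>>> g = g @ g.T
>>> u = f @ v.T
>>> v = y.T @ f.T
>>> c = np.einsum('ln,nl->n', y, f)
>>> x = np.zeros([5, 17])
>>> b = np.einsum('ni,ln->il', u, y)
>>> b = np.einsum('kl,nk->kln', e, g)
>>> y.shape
(2, 31)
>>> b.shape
(5, 29, 5)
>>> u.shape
(31, 29)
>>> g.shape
(5, 5)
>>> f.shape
(31, 2)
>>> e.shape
(5, 29)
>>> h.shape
(2,)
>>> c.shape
(31,)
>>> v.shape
(31, 31)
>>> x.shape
(5, 17)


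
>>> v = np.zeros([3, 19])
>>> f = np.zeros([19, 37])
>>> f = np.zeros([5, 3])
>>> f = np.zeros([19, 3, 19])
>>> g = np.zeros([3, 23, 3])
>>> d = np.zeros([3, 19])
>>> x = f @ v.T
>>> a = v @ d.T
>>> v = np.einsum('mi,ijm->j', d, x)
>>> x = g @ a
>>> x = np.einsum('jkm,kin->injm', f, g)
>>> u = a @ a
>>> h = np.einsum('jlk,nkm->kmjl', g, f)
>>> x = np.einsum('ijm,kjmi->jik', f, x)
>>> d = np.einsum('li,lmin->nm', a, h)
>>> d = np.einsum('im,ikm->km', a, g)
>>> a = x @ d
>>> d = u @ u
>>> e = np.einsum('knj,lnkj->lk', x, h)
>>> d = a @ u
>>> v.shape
(3,)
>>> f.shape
(19, 3, 19)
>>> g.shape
(3, 23, 3)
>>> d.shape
(3, 19, 3)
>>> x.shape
(3, 19, 23)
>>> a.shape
(3, 19, 3)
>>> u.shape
(3, 3)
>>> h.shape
(3, 19, 3, 23)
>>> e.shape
(3, 3)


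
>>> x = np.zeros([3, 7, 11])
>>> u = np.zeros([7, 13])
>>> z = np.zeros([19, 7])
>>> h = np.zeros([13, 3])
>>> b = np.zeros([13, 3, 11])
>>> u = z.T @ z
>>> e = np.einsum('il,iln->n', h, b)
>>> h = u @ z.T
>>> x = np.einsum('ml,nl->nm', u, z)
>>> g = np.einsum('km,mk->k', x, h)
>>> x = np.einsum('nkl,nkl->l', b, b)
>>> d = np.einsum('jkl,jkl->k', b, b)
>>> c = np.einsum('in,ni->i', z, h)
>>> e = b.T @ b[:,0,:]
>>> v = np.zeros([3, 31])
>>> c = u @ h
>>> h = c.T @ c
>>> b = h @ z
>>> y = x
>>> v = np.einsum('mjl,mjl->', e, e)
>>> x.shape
(11,)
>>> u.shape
(7, 7)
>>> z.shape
(19, 7)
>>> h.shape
(19, 19)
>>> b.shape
(19, 7)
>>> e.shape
(11, 3, 11)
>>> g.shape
(19,)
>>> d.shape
(3,)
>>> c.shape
(7, 19)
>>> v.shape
()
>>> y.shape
(11,)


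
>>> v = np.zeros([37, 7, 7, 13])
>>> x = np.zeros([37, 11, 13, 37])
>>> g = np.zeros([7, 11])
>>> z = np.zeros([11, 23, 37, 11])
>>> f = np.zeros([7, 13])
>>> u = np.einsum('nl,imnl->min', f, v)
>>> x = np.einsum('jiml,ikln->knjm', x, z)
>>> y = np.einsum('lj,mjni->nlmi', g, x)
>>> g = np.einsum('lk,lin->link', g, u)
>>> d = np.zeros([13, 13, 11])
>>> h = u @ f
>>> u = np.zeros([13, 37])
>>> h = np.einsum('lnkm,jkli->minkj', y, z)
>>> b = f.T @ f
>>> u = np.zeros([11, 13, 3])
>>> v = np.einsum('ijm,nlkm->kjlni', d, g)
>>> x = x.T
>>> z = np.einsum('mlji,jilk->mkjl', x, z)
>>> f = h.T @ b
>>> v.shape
(7, 13, 37, 7, 13)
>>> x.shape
(13, 37, 11, 23)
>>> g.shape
(7, 37, 7, 11)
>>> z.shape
(13, 11, 11, 37)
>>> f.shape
(11, 23, 7, 11, 13)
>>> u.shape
(11, 13, 3)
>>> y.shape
(37, 7, 23, 13)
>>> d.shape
(13, 13, 11)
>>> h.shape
(13, 11, 7, 23, 11)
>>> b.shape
(13, 13)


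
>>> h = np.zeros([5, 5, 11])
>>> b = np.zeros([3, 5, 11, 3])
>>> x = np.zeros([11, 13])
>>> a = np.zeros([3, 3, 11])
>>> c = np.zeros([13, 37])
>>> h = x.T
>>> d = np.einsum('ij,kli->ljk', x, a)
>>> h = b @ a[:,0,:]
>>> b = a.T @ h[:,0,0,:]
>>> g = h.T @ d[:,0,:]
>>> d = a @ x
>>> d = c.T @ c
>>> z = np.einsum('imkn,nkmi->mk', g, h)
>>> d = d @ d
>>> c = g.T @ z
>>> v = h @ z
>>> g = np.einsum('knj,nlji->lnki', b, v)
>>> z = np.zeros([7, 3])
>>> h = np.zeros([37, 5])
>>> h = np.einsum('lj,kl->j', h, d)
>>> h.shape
(5,)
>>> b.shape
(11, 3, 11)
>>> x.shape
(11, 13)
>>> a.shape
(3, 3, 11)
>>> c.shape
(3, 5, 11, 5)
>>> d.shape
(37, 37)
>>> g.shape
(5, 3, 11, 5)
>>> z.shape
(7, 3)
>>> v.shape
(3, 5, 11, 5)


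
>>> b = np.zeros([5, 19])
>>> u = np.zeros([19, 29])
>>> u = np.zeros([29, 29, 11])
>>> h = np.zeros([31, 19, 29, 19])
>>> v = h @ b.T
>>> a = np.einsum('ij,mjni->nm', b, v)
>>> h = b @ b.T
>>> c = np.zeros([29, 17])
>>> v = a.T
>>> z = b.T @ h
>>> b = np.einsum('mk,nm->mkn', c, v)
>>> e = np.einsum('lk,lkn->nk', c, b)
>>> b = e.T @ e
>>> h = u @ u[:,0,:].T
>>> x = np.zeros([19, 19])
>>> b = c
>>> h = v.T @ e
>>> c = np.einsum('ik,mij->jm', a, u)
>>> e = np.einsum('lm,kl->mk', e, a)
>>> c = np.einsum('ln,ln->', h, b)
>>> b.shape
(29, 17)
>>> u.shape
(29, 29, 11)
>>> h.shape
(29, 17)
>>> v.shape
(31, 29)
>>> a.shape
(29, 31)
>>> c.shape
()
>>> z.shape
(19, 5)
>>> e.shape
(17, 29)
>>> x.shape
(19, 19)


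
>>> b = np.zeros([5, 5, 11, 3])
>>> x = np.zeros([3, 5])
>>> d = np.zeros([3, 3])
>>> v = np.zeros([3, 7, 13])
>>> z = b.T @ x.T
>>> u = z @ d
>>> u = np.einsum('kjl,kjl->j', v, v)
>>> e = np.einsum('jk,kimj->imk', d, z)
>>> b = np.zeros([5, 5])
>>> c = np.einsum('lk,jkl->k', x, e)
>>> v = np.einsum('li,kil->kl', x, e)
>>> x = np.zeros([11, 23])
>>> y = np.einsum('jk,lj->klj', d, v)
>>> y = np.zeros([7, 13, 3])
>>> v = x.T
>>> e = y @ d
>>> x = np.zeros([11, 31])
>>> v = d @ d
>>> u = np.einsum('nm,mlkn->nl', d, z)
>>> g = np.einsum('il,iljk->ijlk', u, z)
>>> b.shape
(5, 5)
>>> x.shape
(11, 31)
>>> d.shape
(3, 3)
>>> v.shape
(3, 3)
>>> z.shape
(3, 11, 5, 3)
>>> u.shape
(3, 11)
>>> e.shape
(7, 13, 3)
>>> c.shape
(5,)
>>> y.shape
(7, 13, 3)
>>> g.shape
(3, 5, 11, 3)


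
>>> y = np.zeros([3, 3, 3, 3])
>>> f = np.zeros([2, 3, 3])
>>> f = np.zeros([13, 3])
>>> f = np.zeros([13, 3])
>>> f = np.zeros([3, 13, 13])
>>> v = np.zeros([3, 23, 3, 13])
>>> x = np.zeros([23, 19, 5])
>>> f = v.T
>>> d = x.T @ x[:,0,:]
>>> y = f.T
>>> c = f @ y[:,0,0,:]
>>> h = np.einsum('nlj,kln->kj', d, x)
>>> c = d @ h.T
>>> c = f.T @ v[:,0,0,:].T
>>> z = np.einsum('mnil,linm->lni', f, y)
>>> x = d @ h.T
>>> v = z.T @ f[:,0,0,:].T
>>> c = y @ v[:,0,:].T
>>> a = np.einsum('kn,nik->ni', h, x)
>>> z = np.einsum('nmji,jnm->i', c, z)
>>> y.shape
(3, 23, 3, 13)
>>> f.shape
(13, 3, 23, 3)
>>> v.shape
(23, 3, 13)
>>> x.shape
(5, 19, 23)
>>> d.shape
(5, 19, 5)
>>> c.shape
(3, 23, 3, 23)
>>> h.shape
(23, 5)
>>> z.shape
(23,)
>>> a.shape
(5, 19)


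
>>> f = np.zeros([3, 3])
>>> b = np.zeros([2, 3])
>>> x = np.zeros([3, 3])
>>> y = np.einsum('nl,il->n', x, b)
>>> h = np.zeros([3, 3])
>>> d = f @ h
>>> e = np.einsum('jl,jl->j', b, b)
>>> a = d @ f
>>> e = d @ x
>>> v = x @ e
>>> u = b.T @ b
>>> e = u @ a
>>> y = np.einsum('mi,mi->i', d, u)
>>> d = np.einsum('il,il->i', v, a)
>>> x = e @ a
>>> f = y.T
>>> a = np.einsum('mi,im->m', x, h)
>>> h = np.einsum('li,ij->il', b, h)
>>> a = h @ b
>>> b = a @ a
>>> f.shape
(3,)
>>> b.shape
(3, 3)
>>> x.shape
(3, 3)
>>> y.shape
(3,)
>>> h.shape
(3, 2)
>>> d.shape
(3,)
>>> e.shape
(3, 3)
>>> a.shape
(3, 3)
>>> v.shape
(3, 3)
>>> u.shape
(3, 3)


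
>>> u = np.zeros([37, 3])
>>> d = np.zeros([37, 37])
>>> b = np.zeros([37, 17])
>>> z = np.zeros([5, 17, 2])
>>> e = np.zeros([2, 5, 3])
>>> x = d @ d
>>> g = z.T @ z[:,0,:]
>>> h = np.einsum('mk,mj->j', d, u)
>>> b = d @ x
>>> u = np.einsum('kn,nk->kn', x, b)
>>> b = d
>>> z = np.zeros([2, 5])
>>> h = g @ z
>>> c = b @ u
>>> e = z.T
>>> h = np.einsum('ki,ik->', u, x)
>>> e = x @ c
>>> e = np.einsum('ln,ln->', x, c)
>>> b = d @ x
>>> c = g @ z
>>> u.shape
(37, 37)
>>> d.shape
(37, 37)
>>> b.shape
(37, 37)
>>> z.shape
(2, 5)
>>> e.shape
()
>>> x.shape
(37, 37)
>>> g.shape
(2, 17, 2)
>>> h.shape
()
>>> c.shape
(2, 17, 5)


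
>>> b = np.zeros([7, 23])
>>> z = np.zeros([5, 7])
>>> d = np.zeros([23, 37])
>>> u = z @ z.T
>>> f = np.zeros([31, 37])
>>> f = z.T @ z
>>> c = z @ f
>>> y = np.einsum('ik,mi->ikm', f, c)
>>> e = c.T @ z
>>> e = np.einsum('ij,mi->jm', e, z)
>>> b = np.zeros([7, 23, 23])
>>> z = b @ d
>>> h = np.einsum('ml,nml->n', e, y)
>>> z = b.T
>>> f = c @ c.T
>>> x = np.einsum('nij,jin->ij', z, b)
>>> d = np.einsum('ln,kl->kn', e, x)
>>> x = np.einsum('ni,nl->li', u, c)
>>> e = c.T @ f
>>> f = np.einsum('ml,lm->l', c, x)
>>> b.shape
(7, 23, 23)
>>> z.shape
(23, 23, 7)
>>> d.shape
(23, 5)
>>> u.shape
(5, 5)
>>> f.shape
(7,)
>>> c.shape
(5, 7)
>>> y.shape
(7, 7, 5)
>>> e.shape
(7, 5)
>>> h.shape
(7,)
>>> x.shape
(7, 5)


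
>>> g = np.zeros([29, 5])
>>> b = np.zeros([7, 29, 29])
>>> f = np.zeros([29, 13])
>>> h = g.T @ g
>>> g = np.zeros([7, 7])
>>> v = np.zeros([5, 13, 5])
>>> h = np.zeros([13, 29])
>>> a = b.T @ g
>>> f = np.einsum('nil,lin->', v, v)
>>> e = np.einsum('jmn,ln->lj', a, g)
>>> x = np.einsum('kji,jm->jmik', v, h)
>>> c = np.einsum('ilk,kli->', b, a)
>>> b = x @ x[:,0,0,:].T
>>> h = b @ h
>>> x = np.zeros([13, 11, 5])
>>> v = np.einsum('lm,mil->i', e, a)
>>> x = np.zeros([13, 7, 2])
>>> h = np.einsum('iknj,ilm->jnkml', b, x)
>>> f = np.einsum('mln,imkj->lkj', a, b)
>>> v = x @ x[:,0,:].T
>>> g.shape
(7, 7)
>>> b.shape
(13, 29, 5, 13)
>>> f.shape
(29, 5, 13)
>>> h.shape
(13, 5, 29, 2, 7)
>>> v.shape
(13, 7, 13)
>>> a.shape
(29, 29, 7)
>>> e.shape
(7, 29)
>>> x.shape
(13, 7, 2)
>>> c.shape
()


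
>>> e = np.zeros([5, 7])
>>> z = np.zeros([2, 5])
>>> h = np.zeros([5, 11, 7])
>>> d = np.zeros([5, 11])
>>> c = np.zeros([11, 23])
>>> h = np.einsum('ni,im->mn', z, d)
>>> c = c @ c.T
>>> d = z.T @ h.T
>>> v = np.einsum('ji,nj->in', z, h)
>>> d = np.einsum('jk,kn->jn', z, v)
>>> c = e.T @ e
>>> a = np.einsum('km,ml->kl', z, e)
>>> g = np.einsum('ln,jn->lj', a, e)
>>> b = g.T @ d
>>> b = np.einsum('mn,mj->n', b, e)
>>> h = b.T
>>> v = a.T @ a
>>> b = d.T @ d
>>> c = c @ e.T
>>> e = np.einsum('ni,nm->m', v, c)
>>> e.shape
(5,)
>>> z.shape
(2, 5)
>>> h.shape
(11,)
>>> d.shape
(2, 11)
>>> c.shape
(7, 5)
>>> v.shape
(7, 7)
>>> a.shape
(2, 7)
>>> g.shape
(2, 5)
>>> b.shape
(11, 11)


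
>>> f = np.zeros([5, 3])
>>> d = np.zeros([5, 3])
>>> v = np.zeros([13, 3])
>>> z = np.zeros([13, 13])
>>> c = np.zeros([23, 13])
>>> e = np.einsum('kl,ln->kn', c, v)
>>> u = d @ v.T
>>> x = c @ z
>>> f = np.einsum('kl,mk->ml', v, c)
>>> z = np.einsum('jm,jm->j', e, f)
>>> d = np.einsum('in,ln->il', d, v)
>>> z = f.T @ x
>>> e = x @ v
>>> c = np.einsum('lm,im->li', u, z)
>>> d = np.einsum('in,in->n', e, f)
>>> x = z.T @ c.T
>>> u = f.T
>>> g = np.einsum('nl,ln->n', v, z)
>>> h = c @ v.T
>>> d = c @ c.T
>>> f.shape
(23, 3)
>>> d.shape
(5, 5)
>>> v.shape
(13, 3)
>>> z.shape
(3, 13)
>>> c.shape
(5, 3)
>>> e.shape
(23, 3)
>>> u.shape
(3, 23)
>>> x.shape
(13, 5)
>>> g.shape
(13,)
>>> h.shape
(5, 13)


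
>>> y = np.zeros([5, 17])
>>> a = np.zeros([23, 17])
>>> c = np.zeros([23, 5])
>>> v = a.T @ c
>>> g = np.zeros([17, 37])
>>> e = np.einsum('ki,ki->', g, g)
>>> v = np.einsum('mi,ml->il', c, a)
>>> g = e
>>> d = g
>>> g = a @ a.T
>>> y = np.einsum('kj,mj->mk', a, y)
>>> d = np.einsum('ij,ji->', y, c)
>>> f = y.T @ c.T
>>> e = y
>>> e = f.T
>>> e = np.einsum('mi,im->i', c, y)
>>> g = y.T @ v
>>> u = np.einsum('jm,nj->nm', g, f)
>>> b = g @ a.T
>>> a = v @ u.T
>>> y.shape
(5, 23)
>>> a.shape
(5, 23)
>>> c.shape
(23, 5)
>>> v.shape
(5, 17)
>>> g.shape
(23, 17)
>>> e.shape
(5,)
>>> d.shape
()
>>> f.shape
(23, 23)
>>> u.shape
(23, 17)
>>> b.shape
(23, 23)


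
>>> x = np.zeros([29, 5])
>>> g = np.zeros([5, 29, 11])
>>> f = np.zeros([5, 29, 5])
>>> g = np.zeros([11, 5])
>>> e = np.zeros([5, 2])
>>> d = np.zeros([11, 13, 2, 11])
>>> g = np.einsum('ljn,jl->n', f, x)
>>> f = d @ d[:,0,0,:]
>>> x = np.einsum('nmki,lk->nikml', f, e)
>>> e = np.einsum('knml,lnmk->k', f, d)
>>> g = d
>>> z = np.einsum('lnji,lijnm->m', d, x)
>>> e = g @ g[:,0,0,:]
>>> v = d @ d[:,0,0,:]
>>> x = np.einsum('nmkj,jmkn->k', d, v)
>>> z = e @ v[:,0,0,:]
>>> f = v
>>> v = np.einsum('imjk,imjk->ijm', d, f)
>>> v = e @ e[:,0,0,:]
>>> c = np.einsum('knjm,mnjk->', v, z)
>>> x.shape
(2,)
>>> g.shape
(11, 13, 2, 11)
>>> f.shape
(11, 13, 2, 11)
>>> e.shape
(11, 13, 2, 11)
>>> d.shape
(11, 13, 2, 11)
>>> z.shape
(11, 13, 2, 11)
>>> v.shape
(11, 13, 2, 11)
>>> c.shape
()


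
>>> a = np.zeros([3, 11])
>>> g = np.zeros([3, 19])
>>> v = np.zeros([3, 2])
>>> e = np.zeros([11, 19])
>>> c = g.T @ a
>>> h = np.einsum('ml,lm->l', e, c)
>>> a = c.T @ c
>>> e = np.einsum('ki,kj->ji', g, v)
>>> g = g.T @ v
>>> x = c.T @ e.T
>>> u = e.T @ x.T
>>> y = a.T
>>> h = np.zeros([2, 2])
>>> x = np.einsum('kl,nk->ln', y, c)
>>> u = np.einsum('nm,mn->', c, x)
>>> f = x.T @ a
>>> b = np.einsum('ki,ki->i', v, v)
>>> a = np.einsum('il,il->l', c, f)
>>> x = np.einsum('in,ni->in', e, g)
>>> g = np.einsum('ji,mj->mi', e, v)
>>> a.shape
(11,)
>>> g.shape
(3, 19)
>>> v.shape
(3, 2)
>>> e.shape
(2, 19)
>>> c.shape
(19, 11)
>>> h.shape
(2, 2)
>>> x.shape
(2, 19)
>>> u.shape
()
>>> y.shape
(11, 11)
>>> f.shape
(19, 11)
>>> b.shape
(2,)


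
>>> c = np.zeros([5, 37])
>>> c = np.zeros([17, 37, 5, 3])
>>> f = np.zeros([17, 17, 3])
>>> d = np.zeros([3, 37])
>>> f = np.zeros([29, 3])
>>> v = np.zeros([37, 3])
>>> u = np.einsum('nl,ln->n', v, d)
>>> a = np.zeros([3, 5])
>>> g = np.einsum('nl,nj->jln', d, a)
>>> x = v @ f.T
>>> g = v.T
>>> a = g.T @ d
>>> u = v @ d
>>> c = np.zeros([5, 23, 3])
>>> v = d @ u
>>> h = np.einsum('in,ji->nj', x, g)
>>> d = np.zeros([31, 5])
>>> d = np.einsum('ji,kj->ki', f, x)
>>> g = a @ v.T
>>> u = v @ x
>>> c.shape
(5, 23, 3)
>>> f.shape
(29, 3)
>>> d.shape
(37, 3)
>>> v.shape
(3, 37)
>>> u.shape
(3, 29)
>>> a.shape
(37, 37)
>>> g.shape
(37, 3)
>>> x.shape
(37, 29)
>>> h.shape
(29, 3)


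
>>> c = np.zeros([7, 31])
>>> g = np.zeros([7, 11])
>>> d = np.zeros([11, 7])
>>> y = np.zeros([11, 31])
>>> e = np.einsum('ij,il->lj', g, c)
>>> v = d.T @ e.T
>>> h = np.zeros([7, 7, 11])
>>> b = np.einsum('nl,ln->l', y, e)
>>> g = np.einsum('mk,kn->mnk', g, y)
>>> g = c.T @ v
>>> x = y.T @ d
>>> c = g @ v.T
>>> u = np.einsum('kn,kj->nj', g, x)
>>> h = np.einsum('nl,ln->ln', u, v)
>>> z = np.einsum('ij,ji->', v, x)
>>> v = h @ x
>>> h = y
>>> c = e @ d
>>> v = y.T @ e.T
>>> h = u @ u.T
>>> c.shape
(31, 7)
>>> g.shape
(31, 31)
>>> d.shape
(11, 7)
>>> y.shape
(11, 31)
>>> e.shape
(31, 11)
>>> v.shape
(31, 31)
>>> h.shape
(31, 31)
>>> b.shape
(31,)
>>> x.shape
(31, 7)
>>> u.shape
(31, 7)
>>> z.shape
()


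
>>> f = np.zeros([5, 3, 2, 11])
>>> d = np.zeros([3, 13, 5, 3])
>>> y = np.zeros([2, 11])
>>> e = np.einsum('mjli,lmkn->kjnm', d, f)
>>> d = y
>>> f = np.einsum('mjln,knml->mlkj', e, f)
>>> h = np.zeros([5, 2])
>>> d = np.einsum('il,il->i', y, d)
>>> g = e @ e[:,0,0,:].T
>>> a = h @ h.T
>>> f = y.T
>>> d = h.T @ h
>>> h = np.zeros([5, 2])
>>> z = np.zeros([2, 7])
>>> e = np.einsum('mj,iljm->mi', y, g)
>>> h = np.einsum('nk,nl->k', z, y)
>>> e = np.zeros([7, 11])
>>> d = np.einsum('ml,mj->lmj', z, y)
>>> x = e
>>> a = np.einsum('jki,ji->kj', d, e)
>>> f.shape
(11, 2)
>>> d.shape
(7, 2, 11)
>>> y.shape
(2, 11)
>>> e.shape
(7, 11)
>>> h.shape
(7,)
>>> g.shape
(2, 13, 11, 2)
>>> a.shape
(2, 7)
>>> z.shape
(2, 7)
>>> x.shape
(7, 11)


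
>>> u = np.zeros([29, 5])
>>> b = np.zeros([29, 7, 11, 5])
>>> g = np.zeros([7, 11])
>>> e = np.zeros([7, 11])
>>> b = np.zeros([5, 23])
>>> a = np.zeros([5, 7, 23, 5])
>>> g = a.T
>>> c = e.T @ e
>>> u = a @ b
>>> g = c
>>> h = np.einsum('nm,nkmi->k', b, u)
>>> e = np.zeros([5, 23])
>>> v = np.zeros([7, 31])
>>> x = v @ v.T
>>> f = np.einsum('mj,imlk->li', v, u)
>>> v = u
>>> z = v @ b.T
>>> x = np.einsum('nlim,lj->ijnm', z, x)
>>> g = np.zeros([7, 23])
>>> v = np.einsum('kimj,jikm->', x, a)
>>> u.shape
(5, 7, 23, 23)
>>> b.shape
(5, 23)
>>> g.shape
(7, 23)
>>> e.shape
(5, 23)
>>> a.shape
(5, 7, 23, 5)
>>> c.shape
(11, 11)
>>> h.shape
(7,)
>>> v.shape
()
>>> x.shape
(23, 7, 5, 5)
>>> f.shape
(23, 5)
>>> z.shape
(5, 7, 23, 5)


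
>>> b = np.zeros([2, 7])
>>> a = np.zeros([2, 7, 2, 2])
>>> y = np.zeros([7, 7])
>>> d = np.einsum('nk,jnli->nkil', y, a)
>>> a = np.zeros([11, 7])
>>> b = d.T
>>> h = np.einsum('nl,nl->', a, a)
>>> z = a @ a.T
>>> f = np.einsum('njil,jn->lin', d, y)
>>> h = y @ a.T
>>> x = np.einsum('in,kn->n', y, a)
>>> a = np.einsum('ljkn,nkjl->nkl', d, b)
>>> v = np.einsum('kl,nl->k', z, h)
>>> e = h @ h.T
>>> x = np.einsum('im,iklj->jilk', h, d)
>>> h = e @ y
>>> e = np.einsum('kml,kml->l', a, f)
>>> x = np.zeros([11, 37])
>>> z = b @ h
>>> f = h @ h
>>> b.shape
(2, 2, 7, 7)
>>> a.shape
(2, 2, 7)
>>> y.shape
(7, 7)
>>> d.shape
(7, 7, 2, 2)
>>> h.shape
(7, 7)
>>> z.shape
(2, 2, 7, 7)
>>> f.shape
(7, 7)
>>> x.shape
(11, 37)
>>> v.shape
(11,)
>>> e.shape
(7,)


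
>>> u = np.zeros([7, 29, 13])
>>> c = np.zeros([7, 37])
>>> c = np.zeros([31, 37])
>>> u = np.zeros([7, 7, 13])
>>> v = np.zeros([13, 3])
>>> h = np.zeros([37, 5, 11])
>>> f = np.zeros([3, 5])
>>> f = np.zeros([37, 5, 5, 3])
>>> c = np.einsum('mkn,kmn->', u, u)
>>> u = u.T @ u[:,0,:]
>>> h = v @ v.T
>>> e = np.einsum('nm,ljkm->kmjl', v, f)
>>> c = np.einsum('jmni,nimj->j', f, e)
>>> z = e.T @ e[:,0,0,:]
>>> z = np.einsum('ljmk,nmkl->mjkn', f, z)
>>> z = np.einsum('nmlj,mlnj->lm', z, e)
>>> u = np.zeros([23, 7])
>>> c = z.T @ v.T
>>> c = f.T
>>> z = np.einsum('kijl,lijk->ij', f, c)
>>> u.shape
(23, 7)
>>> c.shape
(3, 5, 5, 37)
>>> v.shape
(13, 3)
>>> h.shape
(13, 13)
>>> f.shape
(37, 5, 5, 3)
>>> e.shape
(5, 3, 5, 37)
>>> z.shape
(5, 5)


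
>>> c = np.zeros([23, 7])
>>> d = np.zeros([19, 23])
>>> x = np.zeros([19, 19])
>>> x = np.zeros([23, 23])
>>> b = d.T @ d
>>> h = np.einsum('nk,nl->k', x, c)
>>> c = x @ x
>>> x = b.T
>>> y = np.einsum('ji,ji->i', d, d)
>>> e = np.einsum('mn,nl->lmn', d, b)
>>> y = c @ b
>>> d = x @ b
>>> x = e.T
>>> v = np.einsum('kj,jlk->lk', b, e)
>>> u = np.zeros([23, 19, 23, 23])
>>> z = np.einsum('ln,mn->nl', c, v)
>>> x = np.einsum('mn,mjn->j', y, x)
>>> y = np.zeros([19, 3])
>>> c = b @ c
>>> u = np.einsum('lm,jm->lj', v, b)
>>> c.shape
(23, 23)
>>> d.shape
(23, 23)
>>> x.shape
(19,)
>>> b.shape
(23, 23)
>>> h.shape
(23,)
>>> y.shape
(19, 3)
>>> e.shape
(23, 19, 23)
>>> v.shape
(19, 23)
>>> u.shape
(19, 23)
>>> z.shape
(23, 23)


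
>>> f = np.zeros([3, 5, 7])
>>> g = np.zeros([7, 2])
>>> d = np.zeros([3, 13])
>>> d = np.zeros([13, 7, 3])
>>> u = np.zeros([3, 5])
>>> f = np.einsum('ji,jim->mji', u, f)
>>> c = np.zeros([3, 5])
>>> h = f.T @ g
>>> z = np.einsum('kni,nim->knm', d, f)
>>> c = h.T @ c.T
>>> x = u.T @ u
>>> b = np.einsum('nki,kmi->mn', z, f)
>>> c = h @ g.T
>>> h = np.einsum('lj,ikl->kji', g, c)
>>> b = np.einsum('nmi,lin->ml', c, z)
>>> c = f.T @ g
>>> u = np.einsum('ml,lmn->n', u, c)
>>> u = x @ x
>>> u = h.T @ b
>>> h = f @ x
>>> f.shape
(7, 3, 5)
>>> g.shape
(7, 2)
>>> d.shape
(13, 7, 3)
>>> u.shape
(5, 2, 13)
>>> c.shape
(5, 3, 2)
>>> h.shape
(7, 3, 5)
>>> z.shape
(13, 7, 5)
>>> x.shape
(5, 5)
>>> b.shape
(3, 13)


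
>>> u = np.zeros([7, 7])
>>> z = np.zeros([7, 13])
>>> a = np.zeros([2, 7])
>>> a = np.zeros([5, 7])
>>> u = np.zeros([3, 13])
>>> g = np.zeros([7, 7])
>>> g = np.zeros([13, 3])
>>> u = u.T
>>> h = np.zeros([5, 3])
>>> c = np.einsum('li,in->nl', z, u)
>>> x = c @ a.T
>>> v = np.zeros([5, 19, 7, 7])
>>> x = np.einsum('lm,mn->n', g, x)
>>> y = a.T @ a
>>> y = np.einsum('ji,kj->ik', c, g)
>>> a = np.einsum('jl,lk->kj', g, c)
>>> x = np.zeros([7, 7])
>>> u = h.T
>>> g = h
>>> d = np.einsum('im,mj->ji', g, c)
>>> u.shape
(3, 5)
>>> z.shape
(7, 13)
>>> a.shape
(7, 13)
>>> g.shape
(5, 3)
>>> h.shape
(5, 3)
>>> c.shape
(3, 7)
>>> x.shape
(7, 7)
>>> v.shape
(5, 19, 7, 7)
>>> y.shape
(7, 13)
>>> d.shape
(7, 5)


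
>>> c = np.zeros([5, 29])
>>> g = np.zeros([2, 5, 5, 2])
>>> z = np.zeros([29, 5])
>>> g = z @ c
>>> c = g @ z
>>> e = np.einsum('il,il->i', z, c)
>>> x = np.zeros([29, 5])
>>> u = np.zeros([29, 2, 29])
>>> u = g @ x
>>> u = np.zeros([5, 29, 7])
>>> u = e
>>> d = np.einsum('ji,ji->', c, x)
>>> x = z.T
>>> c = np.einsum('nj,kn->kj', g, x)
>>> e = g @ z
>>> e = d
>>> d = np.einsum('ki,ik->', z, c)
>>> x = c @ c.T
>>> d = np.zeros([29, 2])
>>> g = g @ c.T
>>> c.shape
(5, 29)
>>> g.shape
(29, 5)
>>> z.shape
(29, 5)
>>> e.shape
()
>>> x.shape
(5, 5)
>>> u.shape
(29,)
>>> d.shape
(29, 2)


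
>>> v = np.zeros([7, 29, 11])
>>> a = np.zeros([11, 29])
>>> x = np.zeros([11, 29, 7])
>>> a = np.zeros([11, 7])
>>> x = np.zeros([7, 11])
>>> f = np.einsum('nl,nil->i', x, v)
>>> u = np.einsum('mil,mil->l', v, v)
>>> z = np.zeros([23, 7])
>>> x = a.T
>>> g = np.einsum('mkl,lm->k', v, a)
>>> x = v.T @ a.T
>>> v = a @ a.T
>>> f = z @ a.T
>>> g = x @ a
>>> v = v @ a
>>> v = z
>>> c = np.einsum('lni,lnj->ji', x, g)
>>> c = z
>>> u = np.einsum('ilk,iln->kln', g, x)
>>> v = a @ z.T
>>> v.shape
(11, 23)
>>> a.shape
(11, 7)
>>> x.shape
(11, 29, 11)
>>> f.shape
(23, 11)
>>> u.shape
(7, 29, 11)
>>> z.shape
(23, 7)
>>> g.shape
(11, 29, 7)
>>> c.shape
(23, 7)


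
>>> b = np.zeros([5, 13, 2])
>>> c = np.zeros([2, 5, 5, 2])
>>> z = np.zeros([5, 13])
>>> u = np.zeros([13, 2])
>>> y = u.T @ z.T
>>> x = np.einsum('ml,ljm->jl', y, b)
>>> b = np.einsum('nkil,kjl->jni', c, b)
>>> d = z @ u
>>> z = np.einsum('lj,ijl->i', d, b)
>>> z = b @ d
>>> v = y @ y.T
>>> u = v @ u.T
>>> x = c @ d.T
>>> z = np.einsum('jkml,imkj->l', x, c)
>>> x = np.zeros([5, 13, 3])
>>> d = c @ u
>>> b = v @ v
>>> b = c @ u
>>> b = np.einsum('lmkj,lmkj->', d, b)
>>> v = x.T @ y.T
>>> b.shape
()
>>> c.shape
(2, 5, 5, 2)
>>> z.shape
(5,)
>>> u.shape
(2, 13)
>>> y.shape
(2, 5)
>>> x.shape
(5, 13, 3)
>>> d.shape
(2, 5, 5, 13)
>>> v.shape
(3, 13, 2)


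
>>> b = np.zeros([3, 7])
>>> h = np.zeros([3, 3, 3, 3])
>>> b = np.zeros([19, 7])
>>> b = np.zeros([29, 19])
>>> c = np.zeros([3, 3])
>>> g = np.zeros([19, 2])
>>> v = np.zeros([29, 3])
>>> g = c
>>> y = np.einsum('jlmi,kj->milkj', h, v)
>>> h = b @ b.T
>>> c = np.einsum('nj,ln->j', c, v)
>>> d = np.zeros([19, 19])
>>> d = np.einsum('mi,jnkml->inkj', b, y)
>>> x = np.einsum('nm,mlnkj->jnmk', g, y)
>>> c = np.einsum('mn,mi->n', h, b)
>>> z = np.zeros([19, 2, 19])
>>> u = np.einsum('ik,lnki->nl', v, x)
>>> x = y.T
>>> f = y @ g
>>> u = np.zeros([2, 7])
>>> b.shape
(29, 19)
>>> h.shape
(29, 29)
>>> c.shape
(29,)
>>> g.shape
(3, 3)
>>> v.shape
(29, 3)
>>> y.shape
(3, 3, 3, 29, 3)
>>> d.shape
(19, 3, 3, 3)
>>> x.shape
(3, 29, 3, 3, 3)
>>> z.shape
(19, 2, 19)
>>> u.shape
(2, 7)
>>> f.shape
(3, 3, 3, 29, 3)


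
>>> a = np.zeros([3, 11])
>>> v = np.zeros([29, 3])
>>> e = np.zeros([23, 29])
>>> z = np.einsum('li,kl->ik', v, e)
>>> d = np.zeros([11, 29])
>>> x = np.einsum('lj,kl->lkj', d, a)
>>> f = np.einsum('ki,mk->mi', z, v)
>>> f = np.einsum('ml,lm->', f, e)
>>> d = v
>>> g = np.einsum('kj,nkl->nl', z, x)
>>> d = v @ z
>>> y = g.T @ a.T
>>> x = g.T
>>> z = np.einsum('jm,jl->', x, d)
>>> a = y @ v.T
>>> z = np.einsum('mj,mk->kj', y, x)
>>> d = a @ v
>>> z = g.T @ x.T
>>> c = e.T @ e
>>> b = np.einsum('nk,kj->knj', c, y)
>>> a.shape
(29, 29)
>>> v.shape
(29, 3)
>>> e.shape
(23, 29)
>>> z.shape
(29, 29)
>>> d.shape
(29, 3)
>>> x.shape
(29, 11)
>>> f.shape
()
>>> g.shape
(11, 29)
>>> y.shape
(29, 3)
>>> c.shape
(29, 29)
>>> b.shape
(29, 29, 3)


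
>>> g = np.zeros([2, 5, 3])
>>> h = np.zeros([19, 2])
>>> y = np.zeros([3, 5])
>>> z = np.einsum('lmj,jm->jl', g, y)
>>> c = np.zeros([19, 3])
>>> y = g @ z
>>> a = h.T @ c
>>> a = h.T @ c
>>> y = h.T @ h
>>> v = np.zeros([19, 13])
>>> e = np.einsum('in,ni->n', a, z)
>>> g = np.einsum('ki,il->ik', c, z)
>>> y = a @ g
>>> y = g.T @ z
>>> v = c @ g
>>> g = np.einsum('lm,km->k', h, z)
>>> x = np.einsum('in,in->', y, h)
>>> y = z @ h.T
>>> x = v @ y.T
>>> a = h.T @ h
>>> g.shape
(3,)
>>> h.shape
(19, 2)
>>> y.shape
(3, 19)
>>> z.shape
(3, 2)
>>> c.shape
(19, 3)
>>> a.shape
(2, 2)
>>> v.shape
(19, 19)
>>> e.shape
(3,)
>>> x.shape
(19, 3)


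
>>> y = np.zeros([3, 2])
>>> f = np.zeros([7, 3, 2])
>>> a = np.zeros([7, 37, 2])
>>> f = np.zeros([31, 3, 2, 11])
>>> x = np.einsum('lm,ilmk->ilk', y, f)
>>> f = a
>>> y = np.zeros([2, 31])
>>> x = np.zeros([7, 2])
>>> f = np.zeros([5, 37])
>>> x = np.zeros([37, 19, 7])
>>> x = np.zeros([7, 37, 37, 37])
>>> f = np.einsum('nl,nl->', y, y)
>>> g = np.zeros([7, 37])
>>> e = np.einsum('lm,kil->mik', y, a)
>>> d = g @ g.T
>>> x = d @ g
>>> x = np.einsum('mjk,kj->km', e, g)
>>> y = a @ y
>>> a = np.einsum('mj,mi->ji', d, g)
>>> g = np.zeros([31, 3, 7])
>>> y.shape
(7, 37, 31)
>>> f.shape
()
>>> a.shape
(7, 37)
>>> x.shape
(7, 31)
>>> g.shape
(31, 3, 7)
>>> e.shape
(31, 37, 7)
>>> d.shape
(7, 7)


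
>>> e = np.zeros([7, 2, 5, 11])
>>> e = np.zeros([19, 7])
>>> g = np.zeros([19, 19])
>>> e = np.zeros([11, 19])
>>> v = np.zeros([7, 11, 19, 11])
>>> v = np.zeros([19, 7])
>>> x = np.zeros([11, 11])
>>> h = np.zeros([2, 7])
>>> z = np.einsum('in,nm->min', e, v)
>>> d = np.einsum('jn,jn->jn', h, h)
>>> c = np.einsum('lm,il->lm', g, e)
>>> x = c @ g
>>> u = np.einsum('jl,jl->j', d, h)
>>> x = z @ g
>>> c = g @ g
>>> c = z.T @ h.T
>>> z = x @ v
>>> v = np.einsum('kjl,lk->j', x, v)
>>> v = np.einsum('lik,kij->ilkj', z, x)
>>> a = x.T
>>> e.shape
(11, 19)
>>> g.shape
(19, 19)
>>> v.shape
(11, 7, 7, 19)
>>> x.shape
(7, 11, 19)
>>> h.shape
(2, 7)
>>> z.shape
(7, 11, 7)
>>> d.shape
(2, 7)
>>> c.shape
(19, 11, 2)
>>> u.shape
(2,)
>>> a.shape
(19, 11, 7)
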